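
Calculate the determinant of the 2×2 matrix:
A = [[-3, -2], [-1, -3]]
7

For A = [[a, b], [c, d]], det(A) = a*d - b*c.
det(A) = (-3)*(-3) - (-2)*(-1) = 9 - 2 = 7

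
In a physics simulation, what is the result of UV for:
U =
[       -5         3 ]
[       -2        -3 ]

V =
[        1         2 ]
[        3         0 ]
UV =
[        4       -10 ]
[      -11        -4 ]

Matrix multiplication: (UV)[i][j] = sum over k of U[i][k] * V[k][j].
  (UV)[0][0] = (-5)*(1) + (3)*(3) = 4
  (UV)[0][1] = (-5)*(2) + (3)*(0) = -10
  (UV)[1][0] = (-2)*(1) + (-3)*(3) = -11
  (UV)[1][1] = (-2)*(2) + (-3)*(0) = -4
UV =
[        4       -10 ]
[      -11        -4 ]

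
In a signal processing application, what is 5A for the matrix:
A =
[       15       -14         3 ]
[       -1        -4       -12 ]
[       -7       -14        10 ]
5A =
[       75       -70        15 ]
[       -5       -20       -60 ]
[      -35       -70        50 ]

Scalar multiplication is elementwise: (5A)[i][j] = 5 * A[i][j].
  (5A)[0][0] = 5 * (15) = 75
  (5A)[0][1] = 5 * (-14) = -70
  (5A)[0][2] = 5 * (3) = 15
  (5A)[1][0] = 5 * (-1) = -5
  (5A)[1][1] = 5 * (-4) = -20
  (5A)[1][2] = 5 * (-12) = -60
  (5A)[2][0] = 5 * (-7) = -35
  (5A)[2][1] = 5 * (-14) = -70
  (5A)[2][2] = 5 * (10) = 50
5A =
[       75       -70        15 ]
[       -5       -20       -60 ]
[      -35       -70        50 ]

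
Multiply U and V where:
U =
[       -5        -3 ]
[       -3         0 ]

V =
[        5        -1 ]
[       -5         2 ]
UV =
[      -10        -1 ]
[      -15         3 ]

Matrix multiplication: (UV)[i][j] = sum over k of U[i][k] * V[k][j].
  (UV)[0][0] = (-5)*(5) + (-3)*(-5) = -10
  (UV)[0][1] = (-5)*(-1) + (-3)*(2) = -1
  (UV)[1][0] = (-3)*(5) + (0)*(-5) = -15
  (UV)[1][1] = (-3)*(-1) + (0)*(2) = 3
UV =
[      -10        -1 ]
[      -15         3 ]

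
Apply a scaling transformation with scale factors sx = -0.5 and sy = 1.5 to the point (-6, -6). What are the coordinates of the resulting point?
(3.0, -9.0)

Scaling matrix:
[[-0.50, 0], [0, 1.50]]
Result: (-6 × -0.5, -6 × 1.5) = (3.0, -9.0)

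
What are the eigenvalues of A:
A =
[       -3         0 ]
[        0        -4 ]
λ = -4, -3

Solve det(A - λI) = 0. For a 2×2 matrix the characteristic equation is λ² - (trace)λ + det = 0.
trace(A) = a + d = -3 - 4 = -7.
det(A) = a*d - b*c = (-3)*(-4) - (0)*(0) = 12 - 0 = 12.
Characteristic equation: λ² - (-7)λ + (12) = 0.
Discriminant = (-7)² - 4*(12) = 49 - 48 = 1.
λ = (-7 ± √1) / 2 = (-7 ± 1) / 2 = -4, -3.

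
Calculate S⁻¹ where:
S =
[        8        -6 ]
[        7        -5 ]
det(S) = 2
S⁻¹ =
[     -5/2         3 ]
[     -7/2         4 ]

For a 2×2 matrix S = [[a, b], [c, d]] with det(S) ≠ 0, S⁻¹ = (1/det(S)) * [[d, -b], [-c, a]].
det(S) = (8)*(-5) - (-6)*(7) = -40 + 42 = 2.
S⁻¹ = (1/2) * [[-5, 6], [-7, 8]].
Dividing each entry by 2 and reducing:
S⁻¹ =
[     -5/2         3 ]
[     -7/2         4 ]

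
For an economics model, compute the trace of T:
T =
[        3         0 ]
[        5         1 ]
tr(T) = 3 + 1 = 4

The trace of a square matrix is the sum of its diagonal entries.
Diagonal entries of T: T[0][0] = 3, T[1][1] = 1.
tr(T) = 3 + 1 = 4.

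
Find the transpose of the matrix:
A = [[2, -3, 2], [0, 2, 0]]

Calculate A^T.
[[2, 0], [-3, 2], [2, 0]]

The transpose sends entry (i,j) to (j,i); rows become columns.
Row 0 of A: [2, -3, 2] -> column 0 of A^T.
Row 1 of A: [0, 2, 0] -> column 1 of A^T.
A^T = [[2, 0], [-3, 2], [2, 0]]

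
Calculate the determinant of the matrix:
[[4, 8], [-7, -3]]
44

For a 2×2 matrix [[a, b], [c, d]], det = ad - bc
det = (4)(-3) - (8)(-7) = -12 - -56 = 44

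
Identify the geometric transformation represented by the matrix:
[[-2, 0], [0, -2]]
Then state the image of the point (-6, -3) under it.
uniform scaling by factor -2; image of (-6, -3) is (12, 6)

This is a diagonal matrix with equal entries -2, so it scales both axes by the same factor -2.
The matrix [[-2, 0], [0, -2]] represents: uniform scaling by factor -2.
Applying it to (-6, -3): [-2·-6 + 0·-3, 0·-6 + -2·-3] = (12, 6).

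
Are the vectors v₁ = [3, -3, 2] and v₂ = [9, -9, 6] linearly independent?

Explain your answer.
No, linearly dependent (v₂ = 3·v₁)

Check whether there is a scalar k with v₂ = k·v₁.
Comparing components, k = 3 satisfies 3·[3, -3, 2] = [9, -9, 6].
Since v₂ is a scalar multiple of v₁, the two vectors are linearly dependent.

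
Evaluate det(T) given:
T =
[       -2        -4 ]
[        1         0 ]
det(T) = 4

For a 2×2 matrix [[a, b], [c, d]], det = a*d - b*c.
det(T) = (-2)*(0) - (-4)*(1) = 0 + 4 = 4.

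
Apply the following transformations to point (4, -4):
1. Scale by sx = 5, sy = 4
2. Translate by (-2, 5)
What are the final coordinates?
(18, -11)

Step 1: Scale (4, -4) by (sx, sy) = (5, 4) → (20, -16)
Step 2: Translate by (-2, 5) → (18, -11)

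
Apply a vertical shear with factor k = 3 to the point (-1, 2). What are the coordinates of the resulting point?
(-1, -1)

Shear matrix for vertical shear with factor k = 3:
[[1, 0], [3, 1]]
Result: (-1, 2) → (-1, -1)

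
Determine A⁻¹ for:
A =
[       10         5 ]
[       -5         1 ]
det(A) = 35
A⁻¹ =
[     1/35      -1/7 ]
[      1/7       2/7 ]

For a 2×2 matrix A = [[a, b], [c, d]] with det(A) ≠ 0, A⁻¹ = (1/det(A)) * [[d, -b], [-c, a]].
det(A) = (10)*(1) - (5)*(-5) = 10 + 25 = 35.
A⁻¹ = (1/35) * [[1, -5], [5, 10]].
Dividing each entry by 35 and reducing:
A⁻¹ =
[     1/35      -1/7 ]
[      1/7       2/7 ]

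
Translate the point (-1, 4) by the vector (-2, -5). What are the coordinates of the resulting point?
(-3, -1)

Translation by (-2, -5):
x' = -1 + -2 = -3
y' = 4 + -5 = -1
Homogeneous matrix: [[1, 0, -2], [0, 1, -5], [0, 0, 1]]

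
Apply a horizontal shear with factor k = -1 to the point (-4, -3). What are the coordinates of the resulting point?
(-1, -3)

Shear matrix for horizontal shear with factor k = -1:
[[1, -1], [0, 1]]
Result: (-4, -3) → (-1, -3)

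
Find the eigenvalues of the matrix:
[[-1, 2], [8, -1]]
λ = -5 and λ = 3

Characteristic equation: det(A - λI) = 0
λ² - (trace)λ + (det) = 0
λ² - (-2)λ + (-15) = 0
λ² + 2λ - 15 = 0
Solving: λ = -5, 3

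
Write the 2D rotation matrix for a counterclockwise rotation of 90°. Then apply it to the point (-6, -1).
R = [[0, -1], [1, 0]]; R·(-6, -1) = (1, -6)

Rotation matrix formula: R(θ) = [[cos θ, -sin θ], [sin θ, cos θ]]
For θ = 90°:
cos(90°) = 0
sin(90°) = 1
R = [[0, -1], [1, 0]]
Apply to (-6, -1): [0·-6 + (-1)·-1, 1·-6 + 0·-1] = (1, -6)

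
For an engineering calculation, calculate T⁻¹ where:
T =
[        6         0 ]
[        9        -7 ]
det(T) = -42
T⁻¹ =
[      1/6         0 ]
[     3/14      -1/7 ]

For a 2×2 matrix T = [[a, b], [c, d]] with det(T) ≠ 0, T⁻¹ = (1/det(T)) * [[d, -b], [-c, a]].
det(T) = (6)*(-7) - (0)*(9) = -42 - 0 = -42.
T⁻¹ = (1/-42) * [[-7, 0], [-9, 6]].
Dividing each entry by -42 and reducing:
T⁻¹ =
[      1/6         0 ]
[     3/14      -1/7 ]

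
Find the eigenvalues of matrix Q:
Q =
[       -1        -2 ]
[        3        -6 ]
λ = -4, -3

Solve det(Q - λI) = 0. For a 2×2 matrix the characteristic equation is λ² - (trace)λ + det = 0.
trace(Q) = a + d = -1 - 6 = -7.
det(Q) = a*d - b*c = (-1)*(-6) - (-2)*(3) = 6 + 6 = 12.
Characteristic equation: λ² - (-7)λ + (12) = 0.
Discriminant = (-7)² - 4*(12) = 49 - 48 = 1.
λ = (-7 ± √1) / 2 = (-7 ± 1) / 2 = -4, -3.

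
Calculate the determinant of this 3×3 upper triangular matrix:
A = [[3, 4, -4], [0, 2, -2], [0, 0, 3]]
18

The determinant of a triangular matrix is the product of its diagonal entries (the off-diagonal entries above the diagonal do not affect it).
det(A) = (3) * (2) * (3) = 18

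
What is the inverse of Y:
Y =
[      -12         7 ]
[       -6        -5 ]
det(Y) = 102
Y⁻¹ =
[   -5/102    -7/102 ]
[     1/17     -2/17 ]

For a 2×2 matrix Y = [[a, b], [c, d]] with det(Y) ≠ 0, Y⁻¹ = (1/det(Y)) * [[d, -b], [-c, a]].
det(Y) = (-12)*(-5) - (7)*(-6) = 60 + 42 = 102.
Y⁻¹ = (1/102) * [[-5, -7], [6, -12]].
Dividing each entry by 102 and reducing:
Y⁻¹ =
[   -5/102    -7/102 ]
[     1/17     -2/17 ]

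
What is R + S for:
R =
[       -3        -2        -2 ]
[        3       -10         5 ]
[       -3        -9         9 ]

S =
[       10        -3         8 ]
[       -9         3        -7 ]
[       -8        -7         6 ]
R + S =
[        7        -5         6 ]
[       -6        -7        -2 ]
[      -11       -16        15 ]

Matrix addition is elementwise: (R+S)[i][j] = R[i][j] + S[i][j].
  (R+S)[0][0] = (-3) + (10) = 7
  (R+S)[0][1] = (-2) + (-3) = -5
  (R+S)[0][2] = (-2) + (8) = 6
  (R+S)[1][0] = (3) + (-9) = -6
  (R+S)[1][1] = (-10) + (3) = -7
  (R+S)[1][2] = (5) + (-7) = -2
  (R+S)[2][0] = (-3) + (-8) = -11
  (R+S)[2][1] = (-9) + (-7) = -16
  (R+S)[2][2] = (9) + (6) = 15
R + S =
[        7        -5         6 ]
[       -6        -7        -2 ]
[      -11       -16        15 ]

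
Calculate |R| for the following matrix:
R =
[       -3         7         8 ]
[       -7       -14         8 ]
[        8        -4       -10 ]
det(R) = 562

Expand along row 0 (cofactor expansion): det(R) = a*(e*i - f*h) - b*(d*i - f*g) + c*(d*h - e*g), where the 3×3 is [[a, b, c], [d, e, f], [g, h, i]].
Minor M_00 = (-14)*(-10) - (8)*(-4) = 140 + 32 = 172.
Minor M_01 = (-7)*(-10) - (8)*(8) = 70 - 64 = 6.
Minor M_02 = (-7)*(-4) - (-14)*(8) = 28 + 112 = 140.
det(R) = (-3)*(172) - (7)*(6) + (8)*(140) = -516 - 42 + 1120 = 562.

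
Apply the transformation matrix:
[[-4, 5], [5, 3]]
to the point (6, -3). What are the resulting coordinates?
(-39, 21)

Matrix multiplication:
[[-4, 5], [5, 3]] × [6, -3]ᵀ
= [-4×6 + 5×-3, 5×6 + 3×-3]ᵀ
= [-39.0000, 21.0000]ᵀ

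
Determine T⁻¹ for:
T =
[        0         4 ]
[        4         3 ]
det(T) = -16
T⁻¹ =
[    -3/16       1/4 ]
[      1/4         0 ]

For a 2×2 matrix T = [[a, b], [c, d]] with det(T) ≠ 0, T⁻¹ = (1/det(T)) * [[d, -b], [-c, a]].
det(T) = (0)*(3) - (4)*(4) = 0 - 16 = -16.
T⁻¹ = (1/-16) * [[3, -4], [-4, 0]].
Dividing each entry by -16 and reducing:
T⁻¹ =
[    -3/16       1/4 ]
[      1/4         0 ]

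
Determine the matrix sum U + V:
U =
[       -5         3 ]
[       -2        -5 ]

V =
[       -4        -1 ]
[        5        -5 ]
U + V =
[       -9         2 ]
[        3       -10 ]

Matrix addition is elementwise: (U+V)[i][j] = U[i][j] + V[i][j].
  (U+V)[0][0] = (-5) + (-4) = -9
  (U+V)[0][1] = (3) + (-1) = 2
  (U+V)[1][0] = (-2) + (5) = 3
  (U+V)[1][1] = (-5) + (-5) = -10
U + V =
[       -9         2 ]
[        3       -10 ]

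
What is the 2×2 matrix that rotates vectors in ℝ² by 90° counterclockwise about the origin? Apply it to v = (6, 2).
R = [[0, -1], [1, 0]]; R·v = (-2, 6)

A counterclockwise rotation by angle θ in ℝ² has matrix R(θ) = [[cos θ, -sin θ], [sin θ, cos θ]].
For θ = 90°: cos θ = 0, sin θ = 1.
R(90°) = [[0, -1], [1, 0]].
R·v = [0·6 + (-1)·2, 1·6 + 0·2] = (-2, 6).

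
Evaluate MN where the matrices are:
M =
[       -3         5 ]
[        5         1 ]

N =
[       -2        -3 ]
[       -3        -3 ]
MN =
[       -9        -6 ]
[      -13       -18 ]

Matrix multiplication: (MN)[i][j] = sum over k of M[i][k] * N[k][j].
  (MN)[0][0] = (-3)*(-2) + (5)*(-3) = -9
  (MN)[0][1] = (-3)*(-3) + (5)*(-3) = -6
  (MN)[1][0] = (5)*(-2) + (1)*(-3) = -13
  (MN)[1][1] = (5)*(-3) + (1)*(-3) = -18
MN =
[       -9        -6 ]
[      -13       -18 ]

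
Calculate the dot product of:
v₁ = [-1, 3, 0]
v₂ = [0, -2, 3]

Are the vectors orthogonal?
-6, No

The dot product is the sum of products of corresponding components.
v₁·v₂ = (-1)*(0) + (3)*(-2) + (0)*(3) = 0 - 6 + 0 = -6.
Two vectors are orthogonal iff their dot product is 0; here the dot product is -6, so the vectors are not orthogonal.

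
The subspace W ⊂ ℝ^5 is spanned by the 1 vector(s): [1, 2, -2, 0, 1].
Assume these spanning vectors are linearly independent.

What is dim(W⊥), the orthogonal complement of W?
dim(W⊥) = 4

For any subspace W of ℝ^n, dim(W) + dim(W⊥) = n (the whole-space dimension).
Here the given 1 vectors are linearly independent, so dim(W) = 1.
Thus dim(W⊥) = n - dim(W) = 5 - 1 = 4.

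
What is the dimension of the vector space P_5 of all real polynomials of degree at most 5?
Dimension = 6

A polynomial of degree at most 5 can be written as a₀ + a₁x + a₂x² + … + a_5x^5, with 6 free coefficients a₀, …, a_5.
The set {1, x, x², …, x^5} is a basis: it spans P_5 (every such polynomial is a linear combination of these) and is linearly independent (a polynomial is zero iff all its coefficients are zero).
Therefore dim(P_5) = 5 + 1 = 6.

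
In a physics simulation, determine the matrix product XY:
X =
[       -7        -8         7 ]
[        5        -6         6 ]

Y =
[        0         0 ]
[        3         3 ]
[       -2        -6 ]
XY =
[      -38       -66 ]
[      -30       -54 ]

Matrix multiplication: (XY)[i][j] = sum over k of X[i][k] * Y[k][j].
  (XY)[0][0] = (-7)*(0) + (-8)*(3) + (7)*(-2) = -38
  (XY)[0][1] = (-7)*(0) + (-8)*(3) + (7)*(-6) = -66
  (XY)[1][0] = (5)*(0) + (-6)*(3) + (6)*(-2) = -30
  (XY)[1][1] = (5)*(0) + (-6)*(3) + (6)*(-6) = -54
XY =
[      -38       -66 ]
[      -30       -54 ]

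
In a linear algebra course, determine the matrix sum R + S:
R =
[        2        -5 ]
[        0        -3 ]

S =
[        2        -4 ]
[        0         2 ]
R + S =
[        4        -9 ]
[        0        -1 ]

Matrix addition is elementwise: (R+S)[i][j] = R[i][j] + S[i][j].
  (R+S)[0][0] = (2) + (2) = 4
  (R+S)[0][1] = (-5) + (-4) = -9
  (R+S)[1][0] = (0) + (0) = 0
  (R+S)[1][1] = (-3) + (2) = -1
R + S =
[        4        -9 ]
[        0        -1 ]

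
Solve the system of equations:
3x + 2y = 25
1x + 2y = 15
x = 5, y = 5

Use elimination (row reduction):
Equation 1: 3x + 2y = 25.
Equation 2: 1x + 2y = 15.
Multiply Eq1 by 1 and Eq2 by 3: 3x + 2y = 25;  3x + 6y = 45.
Subtract: (4)y = 20, so y = 5.
Back-substitute into Eq1: 3x + 2*(5) = 25, so x = 5.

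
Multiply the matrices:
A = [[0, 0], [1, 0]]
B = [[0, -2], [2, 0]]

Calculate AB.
[[0, 0], [0, -2]]

Each entry (i,j) of AB = sum over k of A[i][k]*B[k][j].
(AB)[0][0] = (0)*(0) + (0)*(2) = 0
(AB)[0][1] = (0)*(-2) + (0)*(0) = 0
(AB)[1][0] = (1)*(0) + (0)*(2) = 0
(AB)[1][1] = (1)*(-2) + (0)*(0) = -2
AB = [[0, 0], [0, -2]]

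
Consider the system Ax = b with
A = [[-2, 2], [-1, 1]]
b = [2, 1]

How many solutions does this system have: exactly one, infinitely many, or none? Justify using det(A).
Infinitely many solutions

det(A) = (-2)*(1) - (2)*(-1) = 0, so A is singular (column 2 is -1 times column 1).
b = [2, 1] = -1 * column 1 of A, so b lies in the column space of A.
A singular matrix whose right-hand side is in its column space gives a 1-parameter family of solutions — infinitely many.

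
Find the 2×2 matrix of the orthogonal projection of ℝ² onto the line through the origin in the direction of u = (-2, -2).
[[1/2, 1/2], [1/2, 1/2]]

The orthogonal projection onto the line spanned by a nonzero vector u = (a, b) has matrix P = (u uᵀ) / (uᵀ u) = (1/(a² + b²)) · [[a², ab], [ab, b²]].
Here u = (-2, -2), so a² + b² = 4 + 4 = 8.
P = (1/8) · [[4, 4], [4, 4]] = [[1/2, 1/2], [1/2, 1/2]].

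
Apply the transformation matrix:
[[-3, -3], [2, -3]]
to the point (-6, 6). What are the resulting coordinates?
(0, -30)

Matrix multiplication:
[[-3, -3], [2, -3]] × [-6, 6]ᵀ
= [-3×-6 + -3×6, 2×-6 + -3×6]ᵀ
= [0.0000, -30.0000]ᵀ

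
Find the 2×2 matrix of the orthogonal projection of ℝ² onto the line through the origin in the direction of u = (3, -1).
[[9/10, -3/10], [-3/10, 1/10]]

The orthogonal projection onto the line spanned by a nonzero vector u = (a, b) has matrix P = (u uᵀ) / (uᵀ u) = (1/(a² + b²)) · [[a², ab], [ab, b²]].
Here u = (3, -1), so a² + b² = 9 + 1 = 10.
P = (1/10) · [[9, -3], [-3, 1]] = [[9/10, -3/10], [-3/10, 1/10]].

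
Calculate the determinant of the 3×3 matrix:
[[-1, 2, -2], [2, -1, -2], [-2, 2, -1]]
3

Expansion along first row:
det = -1·det([[-1,-2],[2,-1]]) - 2·det([[2,-2],[-2,-1]]) + -2·det([[2,-1],[-2,2]])
    = -1·(-1·-1 - -2·2) - 2·(2·-1 - -2·-2) + -2·(2·2 - -1·-2)
    = -1·5 - 2·-6 + -2·2
    = -5 + 12 + -4 = 3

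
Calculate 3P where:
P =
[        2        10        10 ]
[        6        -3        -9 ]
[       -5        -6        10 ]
3P =
[        6        30        30 ]
[       18        -9       -27 ]
[      -15       -18        30 ]

Scalar multiplication is elementwise: (3P)[i][j] = 3 * P[i][j].
  (3P)[0][0] = 3 * (2) = 6
  (3P)[0][1] = 3 * (10) = 30
  (3P)[0][2] = 3 * (10) = 30
  (3P)[1][0] = 3 * (6) = 18
  (3P)[1][1] = 3 * (-3) = -9
  (3P)[1][2] = 3 * (-9) = -27
  (3P)[2][0] = 3 * (-5) = -15
  (3P)[2][1] = 3 * (-6) = -18
  (3P)[2][2] = 3 * (10) = 30
3P =
[        6        30        30 ]
[       18        -9       -27 ]
[      -15       -18        30 ]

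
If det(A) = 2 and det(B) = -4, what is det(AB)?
-8

Use the multiplicative property of determinants: det(AB) = det(A)*det(B).
det(AB) = (2)*(-4) = -8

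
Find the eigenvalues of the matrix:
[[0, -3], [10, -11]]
λ = -6 and λ = -5

Characteristic equation: det(A - λI) = 0
λ² - (trace)λ + (det) = 0
λ² - (-11)λ + (30) = 0
λ² + 11λ + 30 = 0
Solving: λ = -6, -5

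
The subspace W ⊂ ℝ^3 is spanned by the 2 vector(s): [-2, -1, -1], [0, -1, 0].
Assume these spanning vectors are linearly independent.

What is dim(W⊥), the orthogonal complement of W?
dim(W⊥) = 1

For any subspace W of ℝ^n, dim(W) + dim(W⊥) = n (the whole-space dimension).
Here the given 2 vectors are linearly independent, so dim(W) = 2.
Thus dim(W⊥) = n - dim(W) = 3 - 2 = 1.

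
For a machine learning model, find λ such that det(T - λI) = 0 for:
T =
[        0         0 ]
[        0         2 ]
λ = 0, 2

Solve det(T - λI) = 0. For a 2×2 matrix the characteristic equation is λ² - (trace)λ + det = 0.
trace(T) = a + d = 0 + 2 = 2.
det(T) = a*d - b*c = (0)*(2) - (0)*(0) = 0 - 0 = 0.
Characteristic equation: λ² - (2)λ + (0) = 0.
Discriminant = (2)² - 4*(0) = 4 - 0 = 4.
λ = (2 ± √4) / 2 = (2 ± 2) / 2 = 0, 2.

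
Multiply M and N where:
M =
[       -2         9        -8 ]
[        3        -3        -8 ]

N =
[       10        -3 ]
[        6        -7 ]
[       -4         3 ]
MN =
[       66       -81 ]
[       44       -12 ]

Matrix multiplication: (MN)[i][j] = sum over k of M[i][k] * N[k][j].
  (MN)[0][0] = (-2)*(10) + (9)*(6) + (-8)*(-4) = 66
  (MN)[0][1] = (-2)*(-3) + (9)*(-7) + (-8)*(3) = -81
  (MN)[1][0] = (3)*(10) + (-3)*(6) + (-8)*(-4) = 44
  (MN)[1][1] = (3)*(-3) + (-3)*(-7) + (-8)*(3) = -12
MN =
[       66       -81 ]
[       44       -12 ]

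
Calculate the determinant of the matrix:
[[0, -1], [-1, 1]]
-1

For a 2×2 matrix [[a, b], [c, d]], det = ad - bc
det = (0)(1) - (-1)(-1) = 0 - 1 = -1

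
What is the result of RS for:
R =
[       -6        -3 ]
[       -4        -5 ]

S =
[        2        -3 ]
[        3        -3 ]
RS =
[      -21        27 ]
[      -23        27 ]

Matrix multiplication: (RS)[i][j] = sum over k of R[i][k] * S[k][j].
  (RS)[0][0] = (-6)*(2) + (-3)*(3) = -21
  (RS)[0][1] = (-6)*(-3) + (-3)*(-3) = 27
  (RS)[1][0] = (-4)*(2) + (-5)*(3) = -23
  (RS)[1][1] = (-4)*(-3) + (-5)*(-3) = 27
RS =
[      -21        27 ]
[      -23        27 ]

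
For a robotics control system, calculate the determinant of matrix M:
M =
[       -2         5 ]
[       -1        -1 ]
det(M) = 7

For a 2×2 matrix [[a, b], [c, d]], det = a*d - b*c.
det(M) = (-2)*(-1) - (5)*(-1) = 2 + 5 = 7.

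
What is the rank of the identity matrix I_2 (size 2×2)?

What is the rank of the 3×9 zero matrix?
rank(I_2) = 2, rank(0) = 0

The identity I_2 has 2 columns that are the standard basis vectors e_1, …, e_2. These are linearly independent, so all 2 columns are pivots and rank(I_2) = 2.
The 3×9 zero matrix has every entry zero, so every row is the zero row and there are no pivots; rank(0) = 0.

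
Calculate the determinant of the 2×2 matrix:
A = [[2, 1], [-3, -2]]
-1

For A = [[a, b], [c, d]], det(A) = a*d - b*c.
det(A) = (2)*(-2) - (1)*(-3) = -4 - -3 = -1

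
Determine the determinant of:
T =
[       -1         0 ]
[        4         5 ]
det(T) = -5

For a 2×2 matrix [[a, b], [c, d]], det = a*d - b*c.
det(T) = (-1)*(5) - (0)*(4) = -5 - 0 = -5.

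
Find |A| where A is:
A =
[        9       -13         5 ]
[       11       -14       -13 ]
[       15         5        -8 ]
det(A) = 4309

Expand along row 0 (cofactor expansion): det(A) = a*(e*i - f*h) - b*(d*i - f*g) + c*(d*h - e*g), where the 3×3 is [[a, b, c], [d, e, f], [g, h, i]].
Minor M_00 = (-14)*(-8) - (-13)*(5) = 112 + 65 = 177.
Minor M_01 = (11)*(-8) - (-13)*(15) = -88 + 195 = 107.
Minor M_02 = (11)*(5) - (-14)*(15) = 55 + 210 = 265.
det(A) = (9)*(177) - (-13)*(107) + (5)*(265) = 1593 + 1391 + 1325 = 4309.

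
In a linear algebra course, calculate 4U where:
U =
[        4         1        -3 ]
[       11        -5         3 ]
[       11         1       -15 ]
4U =
[       16         4       -12 ]
[       44       -20        12 ]
[       44         4       -60 ]

Scalar multiplication is elementwise: (4U)[i][j] = 4 * U[i][j].
  (4U)[0][0] = 4 * (4) = 16
  (4U)[0][1] = 4 * (1) = 4
  (4U)[0][2] = 4 * (-3) = -12
  (4U)[1][0] = 4 * (11) = 44
  (4U)[1][1] = 4 * (-5) = -20
  (4U)[1][2] = 4 * (3) = 12
  (4U)[2][0] = 4 * (11) = 44
  (4U)[2][1] = 4 * (1) = 4
  (4U)[2][2] = 4 * (-15) = -60
4U =
[       16         4       -12 ]
[       44       -20        12 ]
[       44         4       -60 ]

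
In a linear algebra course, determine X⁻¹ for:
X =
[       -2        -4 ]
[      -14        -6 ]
det(X) = -44
X⁻¹ =
[     3/22     -1/11 ]
[    -7/22      1/22 ]

For a 2×2 matrix X = [[a, b], [c, d]] with det(X) ≠ 0, X⁻¹ = (1/det(X)) * [[d, -b], [-c, a]].
det(X) = (-2)*(-6) - (-4)*(-14) = 12 - 56 = -44.
X⁻¹ = (1/-44) * [[-6, 4], [14, -2]].
Dividing each entry by -44 and reducing:
X⁻¹ =
[     3/22     -1/11 ]
[    -7/22      1/22 ]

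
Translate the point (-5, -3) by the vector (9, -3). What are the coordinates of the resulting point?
(4, -6)

Translation by (9, -3):
x' = -5 + 9 = 4
y' = -3 + -3 = -6
Homogeneous matrix: [[1, 0, 9], [0, 1, -3], [0, 0, 1]]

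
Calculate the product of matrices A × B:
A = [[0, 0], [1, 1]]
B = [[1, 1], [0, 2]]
[[0, 0], [1, 3]]

Matrix multiplication:
C[0][0] = 0×1 + 0×0 = 0
C[0][1] = 0×1 + 0×2 = 0
C[1][0] = 1×1 + 1×0 = 1
C[1][1] = 1×1 + 1×2 = 3
Result: [[0, 0], [1, 3]]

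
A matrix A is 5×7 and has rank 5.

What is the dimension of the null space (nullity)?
2

The rank-nullity theorem for an m×n matrix states:
rank(A) + nullity(A) = n (the number of columns).
Here n = 7 and rank(A) = 5, so nullity(A) = 7 - 5 = 2.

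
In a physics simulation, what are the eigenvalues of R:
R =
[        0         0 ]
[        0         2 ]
λ = 0, 2

Solve det(R - λI) = 0. For a 2×2 matrix the characteristic equation is λ² - (trace)λ + det = 0.
trace(R) = a + d = 0 + 2 = 2.
det(R) = a*d - b*c = (0)*(2) - (0)*(0) = 0 - 0 = 0.
Characteristic equation: λ² - (2)λ + (0) = 0.
Discriminant = (2)² - 4*(0) = 4 - 0 = 4.
λ = (2 ± √4) / 2 = (2 ± 2) / 2 = 0, 2.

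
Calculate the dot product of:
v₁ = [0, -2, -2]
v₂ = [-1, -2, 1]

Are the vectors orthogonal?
2, No

The dot product is the sum of products of corresponding components.
v₁·v₂ = (0)*(-1) + (-2)*(-2) + (-2)*(1) = 0 + 4 - 2 = 2.
Two vectors are orthogonal iff their dot product is 0; here the dot product is 2, so the vectors are not orthogonal.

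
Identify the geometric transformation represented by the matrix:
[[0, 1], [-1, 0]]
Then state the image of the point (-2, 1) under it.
rotation by 90° clockwise (i.e., 270° counterclockwise); image of (-2, 1) is (1, 2)

This matches the form [[cos θ, -sin θ], [sin θ, cos θ]] of a rotation matrix; reading off cos θ and sin θ gives the angle.
The matrix [[0, 1], [-1, 0]] represents: rotation by 90° clockwise (i.e., 270° counterclockwise).
Applying it to (-2, 1): [0·-2 + 1·1, -1·-2 + 0·1] = (1, 2).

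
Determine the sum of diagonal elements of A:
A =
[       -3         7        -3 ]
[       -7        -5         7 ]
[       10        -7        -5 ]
tr(A) = -3 - 5 - 5 = -13

The trace of a square matrix is the sum of its diagonal entries.
Diagonal entries of A: A[0][0] = -3, A[1][1] = -5, A[2][2] = -5.
tr(A) = -3 - 5 - 5 = -13.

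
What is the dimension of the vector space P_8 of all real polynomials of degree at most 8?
Dimension = 9

A polynomial of degree at most 8 can be written as a₀ + a₁x + a₂x² + … + a_8x^8, with 9 free coefficients a₀, …, a_8.
The set {1, x, x², …, x^8} is a basis: it spans P_8 (every such polynomial is a linear combination of these) and is linearly independent (a polynomial is zero iff all its coefficients are zero).
Therefore dim(P_8) = 8 + 1 = 9.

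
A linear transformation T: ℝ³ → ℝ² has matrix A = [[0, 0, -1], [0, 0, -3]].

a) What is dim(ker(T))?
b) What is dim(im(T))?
dim(ker) = 2, dim(im) = 1

Observe that row 2 = 3 × row 1 (so the rows are linearly dependent).
Thus rank(A) = 1 (only one linearly independent row).
dim(im(T)) = rank(A) = 1.
By the rank-nullity theorem applied to T: ℝ³ → ℝ², rank(A) + nullity(A) = 3 (the domain dimension), so dim(ker(T)) = 3 - 1 = 2.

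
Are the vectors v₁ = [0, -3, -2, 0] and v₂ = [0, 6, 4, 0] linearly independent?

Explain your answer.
No, linearly dependent (v₂ = -2·v₁)

Check whether there is a scalar k with v₂ = k·v₁.
Comparing components, k = -2 satisfies -2·[0, -3, -2, 0] = [0, 6, 4, 0].
Since v₂ is a scalar multiple of v₁, the two vectors are linearly dependent.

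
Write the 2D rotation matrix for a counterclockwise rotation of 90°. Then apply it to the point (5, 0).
R = [[0, -1], [1, 0]]; R·(5, 0) = (0, 5)

Rotation matrix formula: R(θ) = [[cos θ, -sin θ], [sin θ, cos θ]]
For θ = 90°:
cos(90°) = 0
sin(90°) = 1
R = [[0, -1], [1, 0]]
Apply to (5, 0): [0·5 + (-1)·0, 1·5 + 0·0] = (0, 5)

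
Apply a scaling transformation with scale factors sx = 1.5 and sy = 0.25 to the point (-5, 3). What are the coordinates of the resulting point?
(-7.5, 0.75)

Scaling matrix:
[[1.50, 0], [0, 0.25]]
Result: (-5 × 1.5, 3 × 0.25) = (-7.5, 0.75)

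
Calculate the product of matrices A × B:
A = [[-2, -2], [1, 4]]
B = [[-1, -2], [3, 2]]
[[-4, 0], [11, 6]]

Matrix multiplication:
C[0][0] = -2×-1 + -2×3 = -4
C[0][1] = -2×-2 + -2×2 = 0
C[1][0] = 1×-1 + 4×3 = 11
C[1][1] = 1×-2 + 4×2 = 6
Result: [[-4, 0], [11, 6]]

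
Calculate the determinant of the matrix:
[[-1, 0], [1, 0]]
0

For a 2×2 matrix [[a, b], [c, d]], det = ad - bc
det = (-1)(0) - (0)(1) = 0 - 0 = 0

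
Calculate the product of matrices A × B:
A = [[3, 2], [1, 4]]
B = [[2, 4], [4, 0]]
[[14, 12], [18, 4]]

Matrix multiplication:
C[0][0] = 3×2 + 2×4 = 14
C[0][1] = 3×4 + 2×0 = 12
C[1][0] = 1×2 + 4×4 = 18
C[1][1] = 1×4 + 4×0 = 4
Result: [[14, 12], [18, 4]]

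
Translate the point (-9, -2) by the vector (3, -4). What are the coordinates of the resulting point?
(-6, -6)

Translation by (3, -4):
x' = -9 + 3 = -6
y' = -2 + -4 = -6
Homogeneous matrix: [[1, 0, 3], [0, 1, -4], [0, 0, 1]]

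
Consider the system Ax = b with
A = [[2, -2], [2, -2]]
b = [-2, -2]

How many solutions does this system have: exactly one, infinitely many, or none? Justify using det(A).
Infinitely many solutions

det(A) = (2)*(-2) - (-2)*(2) = 0, so A is singular (column 2 is -1 times column 1).
b = [-2, -2] = -1 * column 1 of A, so b lies in the column space of A.
A singular matrix whose right-hand side is in its column space gives a 1-parameter family of solutions — infinitely many.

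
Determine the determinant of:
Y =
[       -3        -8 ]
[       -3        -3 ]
det(Y) = -15

For a 2×2 matrix [[a, b], [c, d]], det = a*d - b*c.
det(Y) = (-3)*(-3) - (-8)*(-3) = 9 - 24 = -15.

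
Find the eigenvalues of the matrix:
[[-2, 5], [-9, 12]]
λ = 3 and λ = 7

Characteristic equation: det(A - λI) = 0
λ² - (trace)λ + (det) = 0
λ² - (10)λ + (21) = 0
λ² - 10λ + 21 = 0
Solving: λ = 3, 7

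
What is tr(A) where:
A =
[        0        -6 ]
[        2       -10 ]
tr(A) = 0 - 10 = -10

The trace of a square matrix is the sum of its diagonal entries.
Diagonal entries of A: A[0][0] = 0, A[1][1] = -10.
tr(A) = 0 - 10 = -10.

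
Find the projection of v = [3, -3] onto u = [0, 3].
[0, -3]

The projection of v onto u is proj_u(v) = ((v·u) / (u·u)) · u.
v·u = (3)*(0) + (-3)*(3) = -9.
u·u = (0)*(0) + (3)*(3) = 9.
coefficient = -9 / 9 = -1.
proj_u(v) = -1 · [0, 3] = [0, -3].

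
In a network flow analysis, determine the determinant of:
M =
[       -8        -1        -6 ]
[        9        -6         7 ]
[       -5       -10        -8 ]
det(M) = -261

Expand along row 0 (cofactor expansion): det(M) = a*(e*i - f*h) - b*(d*i - f*g) + c*(d*h - e*g), where the 3×3 is [[a, b, c], [d, e, f], [g, h, i]].
Minor M_00 = (-6)*(-8) - (7)*(-10) = 48 + 70 = 118.
Minor M_01 = (9)*(-8) - (7)*(-5) = -72 + 35 = -37.
Minor M_02 = (9)*(-10) - (-6)*(-5) = -90 - 30 = -120.
det(M) = (-8)*(118) - (-1)*(-37) + (-6)*(-120) = -944 - 37 + 720 = -261.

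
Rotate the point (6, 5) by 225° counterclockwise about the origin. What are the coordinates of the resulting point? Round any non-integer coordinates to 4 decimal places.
(-0.7071, -7.7782)

Rotation matrix R(θ) = [[cos θ, -sin θ], [sin θ, cos θ]]; for θ = 225°:
R = [[-√2/2, √2/2], [-√2/2, -√2/2]]
Result: R × [6, 5]ᵀ = [-√2/2·6 + (√2/2)·5, -√2/2·6 + (-√2/2)·5]ᵀ = (-0.7071, -7.7782)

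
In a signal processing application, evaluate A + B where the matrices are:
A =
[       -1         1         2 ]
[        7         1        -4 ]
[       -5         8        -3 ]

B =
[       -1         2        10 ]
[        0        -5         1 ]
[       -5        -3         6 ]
A + B =
[       -2         3        12 ]
[        7        -4        -3 ]
[      -10         5         3 ]

Matrix addition is elementwise: (A+B)[i][j] = A[i][j] + B[i][j].
  (A+B)[0][0] = (-1) + (-1) = -2
  (A+B)[0][1] = (1) + (2) = 3
  (A+B)[0][2] = (2) + (10) = 12
  (A+B)[1][0] = (7) + (0) = 7
  (A+B)[1][1] = (1) + (-5) = -4
  (A+B)[1][2] = (-4) + (1) = -3
  (A+B)[2][0] = (-5) + (-5) = -10
  (A+B)[2][1] = (8) + (-3) = 5
  (A+B)[2][2] = (-3) + (6) = 3
A + B =
[       -2         3        12 ]
[        7        -4        -3 ]
[      -10         5         3 ]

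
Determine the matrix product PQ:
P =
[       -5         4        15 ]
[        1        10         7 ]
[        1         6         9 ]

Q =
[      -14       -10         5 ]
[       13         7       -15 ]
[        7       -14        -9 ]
PQ =
[      227      -132      -220 ]
[      165       -38      -208 ]
[      127       -94      -166 ]

Matrix multiplication: (PQ)[i][j] = sum over k of P[i][k] * Q[k][j].
  (PQ)[0][0] = (-5)*(-14) + (4)*(13) + (15)*(7) = 227
  (PQ)[0][1] = (-5)*(-10) + (4)*(7) + (15)*(-14) = -132
  (PQ)[0][2] = (-5)*(5) + (4)*(-15) + (15)*(-9) = -220
  (PQ)[1][0] = (1)*(-14) + (10)*(13) + (7)*(7) = 165
  (PQ)[1][1] = (1)*(-10) + (10)*(7) + (7)*(-14) = -38
  (PQ)[1][2] = (1)*(5) + (10)*(-15) + (7)*(-9) = -208
  (PQ)[2][0] = (1)*(-14) + (6)*(13) + (9)*(7) = 127
  (PQ)[2][1] = (1)*(-10) + (6)*(7) + (9)*(-14) = -94
  (PQ)[2][2] = (1)*(5) + (6)*(-15) + (9)*(-9) = -166
PQ =
[      227      -132      -220 ]
[      165       -38      -208 ]
[      127       -94      -166 ]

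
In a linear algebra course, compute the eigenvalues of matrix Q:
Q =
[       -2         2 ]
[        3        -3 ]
λ = -5, 0

Solve det(Q - λI) = 0. For a 2×2 matrix the characteristic equation is λ² - (trace)λ + det = 0.
trace(Q) = a + d = -2 - 3 = -5.
det(Q) = a*d - b*c = (-2)*(-3) - (2)*(3) = 6 - 6 = 0.
Characteristic equation: λ² - (-5)λ + (0) = 0.
Discriminant = (-5)² - 4*(0) = 25 - 0 = 25.
λ = (-5 ± √25) / 2 = (-5 ± 5) / 2 = -5, 0.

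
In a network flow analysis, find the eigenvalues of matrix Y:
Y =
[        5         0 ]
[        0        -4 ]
λ = -4, 5

Solve det(Y - λI) = 0. For a 2×2 matrix the characteristic equation is λ² - (trace)λ + det = 0.
trace(Y) = a + d = 5 - 4 = 1.
det(Y) = a*d - b*c = (5)*(-4) - (0)*(0) = -20 - 0 = -20.
Characteristic equation: λ² - (1)λ + (-20) = 0.
Discriminant = (1)² - 4*(-20) = 1 + 80 = 81.
λ = (1 ± √81) / 2 = (1 ± 9) / 2 = -4, 5.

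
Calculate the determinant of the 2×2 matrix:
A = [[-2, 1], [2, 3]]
-8

For A = [[a, b], [c, d]], det(A) = a*d - b*c.
det(A) = (-2)*(3) - (1)*(2) = -6 - 2 = -8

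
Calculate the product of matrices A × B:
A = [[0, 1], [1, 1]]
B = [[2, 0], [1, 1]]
[[1, 1], [3, 1]]

Matrix multiplication:
C[0][0] = 0×2 + 1×1 = 1
C[0][1] = 0×0 + 1×1 = 1
C[1][0] = 1×2 + 1×1 = 3
C[1][1] = 1×0 + 1×1 = 1
Result: [[1, 1], [3, 1]]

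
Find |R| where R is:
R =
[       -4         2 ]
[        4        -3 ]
det(R) = 4

For a 2×2 matrix [[a, b], [c, d]], det = a*d - b*c.
det(R) = (-4)*(-3) - (2)*(4) = 12 - 8 = 4.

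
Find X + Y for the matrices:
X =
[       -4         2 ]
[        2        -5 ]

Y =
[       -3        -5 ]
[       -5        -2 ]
X + Y =
[       -7        -3 ]
[       -3        -7 ]

Matrix addition is elementwise: (X+Y)[i][j] = X[i][j] + Y[i][j].
  (X+Y)[0][0] = (-4) + (-3) = -7
  (X+Y)[0][1] = (2) + (-5) = -3
  (X+Y)[1][0] = (2) + (-5) = -3
  (X+Y)[1][1] = (-5) + (-2) = -7
X + Y =
[       -7        -3 ]
[       -3        -7 ]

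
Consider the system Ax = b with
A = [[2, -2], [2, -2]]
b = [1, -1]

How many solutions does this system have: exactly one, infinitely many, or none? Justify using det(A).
No solution

det(A) = (2)*(-2) - (-2)*(2) = 0, so A is singular.
The column space of A is span(column 1) = span([2, 2]).
b = [1, -1] is not a scalar multiple of column 1, so b ∉ column space and the system is inconsistent — no solution.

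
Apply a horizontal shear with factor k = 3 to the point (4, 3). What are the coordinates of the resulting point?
(13, 3)

Shear matrix for horizontal shear with factor k = 3:
[[1, 3], [0, 1]]
Result: (4, 3) → (13, 3)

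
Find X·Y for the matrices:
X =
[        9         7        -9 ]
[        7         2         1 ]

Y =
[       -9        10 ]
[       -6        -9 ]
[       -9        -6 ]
XY =
[      -42        81 ]
[      -84        46 ]

Matrix multiplication: (XY)[i][j] = sum over k of X[i][k] * Y[k][j].
  (XY)[0][0] = (9)*(-9) + (7)*(-6) + (-9)*(-9) = -42
  (XY)[0][1] = (9)*(10) + (7)*(-9) + (-9)*(-6) = 81
  (XY)[1][0] = (7)*(-9) + (2)*(-6) + (1)*(-9) = -84
  (XY)[1][1] = (7)*(10) + (2)*(-9) + (1)*(-6) = 46
XY =
[      -42        81 ]
[      -84        46 ]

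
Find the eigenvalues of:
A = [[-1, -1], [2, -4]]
λ = -3, -2

Solve det(A - λI) = 0. For a 2×2 matrix this is λ² - (trace)λ + det = 0.
trace(A) = -1 - 4 = -5.
det(A) = (-1)*(-4) - (-1)*(2) = 4 + 2 = 6.
Characteristic equation: λ² - (-5)λ + (6) = 0.
Discriminant: (-5)² - 4*(6) = 25 - 24 = 1.
Roots: λ = (-5 ± √1) / 2 = -3, -2.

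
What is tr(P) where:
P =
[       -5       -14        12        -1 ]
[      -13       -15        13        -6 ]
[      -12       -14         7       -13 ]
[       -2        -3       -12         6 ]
tr(P) = -5 - 15 + 7 + 6 = -7

The trace of a square matrix is the sum of its diagonal entries.
Diagonal entries of P: P[0][0] = -5, P[1][1] = -15, P[2][2] = 7, P[3][3] = 6.
tr(P) = -5 - 15 + 7 + 6 = -7.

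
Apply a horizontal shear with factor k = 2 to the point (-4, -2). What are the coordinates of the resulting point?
(-8, -2)

Shear matrix for horizontal shear with factor k = 2:
[[1, 2], [0, 1]]
Result: (-4, -2) → (-8, -2)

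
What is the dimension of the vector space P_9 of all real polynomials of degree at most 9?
Dimension = 10

A polynomial of degree at most 9 can be written as a₀ + a₁x + a₂x² + … + a_9x^9, with 10 free coefficients a₀, …, a_9.
The set {1, x, x², …, x^9} is a basis: it spans P_9 (every such polynomial is a linear combination of these) and is linearly independent (a polynomial is zero iff all its coefficients are zero).
Therefore dim(P_9) = 9 + 1 = 10.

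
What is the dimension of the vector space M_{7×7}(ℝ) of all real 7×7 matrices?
Dimension = 49

A real 7×7 matrix is determined by its 7·7 = 49 independent entries.
A standard basis is {E_ij : 1 ≤ i ≤ 7, 1 ≤ j ≤ 7}, where E_ij has a 1 in position (i, j) and 0 elsewhere — there are 49 such matrices, and they are linearly independent and span M_{7×7}(ℝ).
Therefore dim(M_{7×7}(ℝ)) = 49.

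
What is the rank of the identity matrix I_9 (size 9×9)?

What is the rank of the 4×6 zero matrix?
rank(I_9) = 9, rank(0) = 0

The identity I_9 has 9 columns that are the standard basis vectors e_1, …, e_9. These are linearly independent, so all 9 columns are pivots and rank(I_9) = 9.
The 4×6 zero matrix has every entry zero, so every row is the zero row and there are no pivots; rank(0) = 0.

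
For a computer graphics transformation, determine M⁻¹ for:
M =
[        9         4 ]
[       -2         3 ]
det(M) = 35
M⁻¹ =
[     3/35     -4/35 ]
[     2/35      9/35 ]

For a 2×2 matrix M = [[a, b], [c, d]] with det(M) ≠ 0, M⁻¹ = (1/det(M)) * [[d, -b], [-c, a]].
det(M) = (9)*(3) - (4)*(-2) = 27 + 8 = 35.
M⁻¹ = (1/35) * [[3, -4], [2, 9]].
Dividing each entry by 35 and reducing:
M⁻¹ =
[     3/35     -4/35 ]
[     2/35      9/35 ]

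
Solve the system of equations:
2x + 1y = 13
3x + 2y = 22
x = 4, y = 5

Use elimination (row reduction):
Equation 1: 2x + 1y = 13.
Equation 2: 3x + 2y = 22.
Multiply Eq1 by 3 and Eq2 by 2: 6x + 3y = 39;  6x + 4y = 44.
Subtract: (1)y = 5, so y = 5.
Back-substitute into Eq1: 2x + 1*(5) = 13, so x = 4.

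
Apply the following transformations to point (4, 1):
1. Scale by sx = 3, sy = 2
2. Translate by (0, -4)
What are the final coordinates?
(12, -2)

Step 1: Scale (4, 1) by (sx, sy) = (3, 2) → (12, 2)
Step 2: Translate by (0, -4) → (12, -2)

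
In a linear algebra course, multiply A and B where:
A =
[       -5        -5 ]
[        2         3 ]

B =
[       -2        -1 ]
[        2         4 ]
AB =
[        0       -15 ]
[        2        10 ]

Matrix multiplication: (AB)[i][j] = sum over k of A[i][k] * B[k][j].
  (AB)[0][0] = (-5)*(-2) + (-5)*(2) = 0
  (AB)[0][1] = (-5)*(-1) + (-5)*(4) = -15
  (AB)[1][0] = (2)*(-2) + (3)*(2) = 2
  (AB)[1][1] = (2)*(-1) + (3)*(4) = 10
AB =
[        0       -15 ]
[        2        10 ]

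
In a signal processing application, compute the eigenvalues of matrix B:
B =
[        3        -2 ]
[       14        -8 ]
λ = -4, -1

Solve det(B - λI) = 0. For a 2×2 matrix the characteristic equation is λ² - (trace)λ + det = 0.
trace(B) = a + d = 3 - 8 = -5.
det(B) = a*d - b*c = (3)*(-8) - (-2)*(14) = -24 + 28 = 4.
Characteristic equation: λ² - (-5)λ + (4) = 0.
Discriminant = (-5)² - 4*(4) = 25 - 16 = 9.
λ = (-5 ± √9) / 2 = (-5 ± 3) / 2 = -4, -1.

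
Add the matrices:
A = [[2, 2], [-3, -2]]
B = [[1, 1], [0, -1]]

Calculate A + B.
[[3, 3], [-3, -3]]

Add corresponding elements:
(2)+(1)=3
(2)+(1)=3
(-3)+(0)=-3
(-2)+(-1)=-3
A + B = [[3, 3], [-3, -3]]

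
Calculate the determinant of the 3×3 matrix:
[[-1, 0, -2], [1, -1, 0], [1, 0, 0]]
-2

Expansion along first row:
det = -1·det([[-1,0],[0,0]]) - 0·det([[1,0],[1,0]]) + -2·det([[1,-1],[1,0]])
    = -1·(-1·0 - 0·0) - 0·(1·0 - 0·1) + -2·(1·0 - -1·1)
    = -1·0 - 0·0 + -2·1
    = 0 + 0 + -2 = -2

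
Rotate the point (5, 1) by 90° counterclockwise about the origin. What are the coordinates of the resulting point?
(-1, 5)

Rotation matrix R(θ) = [[cos θ, -sin θ], [sin θ, cos θ]]; for θ = 90°:
R = [[0, -1], [1, 0]]
Result: R × [5, 1]ᵀ = [0·5 + (-1)·1, 1·5 + (0)·1]ᵀ = (-1, 5)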